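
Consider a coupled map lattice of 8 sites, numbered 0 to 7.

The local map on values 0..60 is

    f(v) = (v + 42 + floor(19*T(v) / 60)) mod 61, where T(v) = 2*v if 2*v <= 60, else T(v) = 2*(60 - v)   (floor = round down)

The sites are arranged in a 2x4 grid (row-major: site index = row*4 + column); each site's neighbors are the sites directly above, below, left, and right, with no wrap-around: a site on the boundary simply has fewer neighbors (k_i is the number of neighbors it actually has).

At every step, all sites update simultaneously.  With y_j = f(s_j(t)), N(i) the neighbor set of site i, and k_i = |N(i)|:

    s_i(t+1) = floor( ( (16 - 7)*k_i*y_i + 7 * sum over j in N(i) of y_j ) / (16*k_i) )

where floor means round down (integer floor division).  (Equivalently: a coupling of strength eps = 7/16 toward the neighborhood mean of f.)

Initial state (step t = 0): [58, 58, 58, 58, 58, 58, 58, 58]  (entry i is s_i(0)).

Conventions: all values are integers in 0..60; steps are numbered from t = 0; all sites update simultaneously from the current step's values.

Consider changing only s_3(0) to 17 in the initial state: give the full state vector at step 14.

Answer: [37, 34, 19, 14, 37, 33, 16, 11]
Key observation: This trace re-runs the system from the modified initial state.

Derivation:
t=0: [58, 58, 58, 17, 58, 58, 58, 58]
t=1: [40, 40, 35, 22, 40, 40, 40, 33]
t=2: [33, 32, 29, 22, 33, 33, 32, 28]
t=3: [30, 30, 26, 20, 31, 30, 29, 24]
t=4: [30, 28, 23, 16, 30, 29, 26, 20]
t=5: [29, 25, 18, 10, 29, 27, 21, 13]
t=6: [26, 21, 19, 35, 27, 23, 13, 17]
t=7: [21, 16, 13, 21, 23, 16, 6, 11]
t=8: [13, 7, 11, 21, 14, 15, 38, 47]
t=9: [13, 39, 47, 29, 3, 15, 32, 30]
t=10: [18, 24, 33, 30, 27, 18, 27, 29]
t=11: [15, 18, 28, 29, 18, 15, 24, 27]
t=12: [7, 10, 23, 26, 7, 8, 19, 24]
t=13: [54, 51, 23, 21, 53, 48, 20, 18]
t=14: [37, 34, 19, 14, 37, 33, 16, 11]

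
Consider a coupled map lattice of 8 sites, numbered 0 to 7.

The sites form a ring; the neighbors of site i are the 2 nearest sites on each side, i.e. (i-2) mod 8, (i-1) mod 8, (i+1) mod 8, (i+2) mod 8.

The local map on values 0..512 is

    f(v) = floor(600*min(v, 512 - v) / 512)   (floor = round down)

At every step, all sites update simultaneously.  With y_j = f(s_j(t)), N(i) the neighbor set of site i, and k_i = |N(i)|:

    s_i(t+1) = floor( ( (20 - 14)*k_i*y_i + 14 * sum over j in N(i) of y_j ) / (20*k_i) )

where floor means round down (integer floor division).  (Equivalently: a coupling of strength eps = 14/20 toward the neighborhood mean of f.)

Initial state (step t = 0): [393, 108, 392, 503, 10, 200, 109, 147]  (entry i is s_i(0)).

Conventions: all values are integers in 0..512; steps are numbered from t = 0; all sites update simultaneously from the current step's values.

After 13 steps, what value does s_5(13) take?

Simulating step by step:
t=0: [393, 108, 392, 503, 10, 200, 109, 147]
t=1: [140, 118, 92, 92, 92, 126, 135, 161]
t=2: [152, 140, 122, 119, 122, 142, 153, 162]
t=3: [171, 162, 151, 149, 152, 163, 171, 176]
t=4: [194, 189, 182, 180, 183, 189, 195, 198]
t=5: [224, 220, 216, 215, 216, 221, 224, 226]
t=6: [259, 257, 254, 253, 255, 257, 260, 261]
t=7: [296, 296, 297, 297, 296, 296, 296, 295]
t=8: [252, 252, 252, 252, 252, 252, 253, 253]
t=9: [295, 295, 295, 295, 295, 295, 295, 295]
t=10: [254, 254, 254, 254, 254, 254, 254, 254]
t=11: [297, 297, 297, 297, 297, 297, 297, 297]
t=12: [251, 251, 251, 251, 251, 251, 251, 251]
t=13: [294, 294, 294, 294, 294, 294, 294, 294]

Answer: s_5(13) = 294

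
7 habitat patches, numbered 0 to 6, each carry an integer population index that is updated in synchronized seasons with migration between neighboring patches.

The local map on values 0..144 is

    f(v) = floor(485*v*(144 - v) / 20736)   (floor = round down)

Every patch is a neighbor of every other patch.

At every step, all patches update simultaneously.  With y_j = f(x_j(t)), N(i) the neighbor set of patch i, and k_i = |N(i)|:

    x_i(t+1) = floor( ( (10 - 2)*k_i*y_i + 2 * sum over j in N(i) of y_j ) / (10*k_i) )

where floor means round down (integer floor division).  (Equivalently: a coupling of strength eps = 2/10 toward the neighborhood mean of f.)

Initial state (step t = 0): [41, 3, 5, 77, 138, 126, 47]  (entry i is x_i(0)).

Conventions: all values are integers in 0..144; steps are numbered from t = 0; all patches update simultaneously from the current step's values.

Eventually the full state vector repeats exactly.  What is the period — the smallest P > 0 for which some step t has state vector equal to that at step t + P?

Simulating step by step:
t=0: [41, 3, 5, 77, 138, 126, 47]
t=1: [89, 20, 26, 106, 28, 54, 95]
t=2: [108, 65, 75, 93, 78, 107, 103]
t=3: [94, 117, 117, 109, 117, 95, 100]
t=4: [104, 76, 76, 89, 76, 103, 99]
t=5: [100, 117, 117, 113, 117, 100, 105]
t=6: [98, 75, 75, 82, 75, 98, 92]
t=7: [107, 119, 119, 117, 119, 107, 111]
t=8: [88, 71, 71, 74, 71, 88, 83]
t=9: [115, 120, 120, 120, 120, 115, 118]
t=10: [76, 67, 67, 67, 67, 76, 70]
t=11: [120, 120, 120, 120, 120, 120, 120]
t=12: [67, 67, 67, 67, 67, 67, 67]
t=13: [120, 120, 120, 120, 120, 120, 120]

Answer: 2
Key observation: The state at step 11, [120, 120, 120, 120, 120, 120, 120], reappears at step 13 — and no state repeats earlier — so the cycle the system enters has period 2.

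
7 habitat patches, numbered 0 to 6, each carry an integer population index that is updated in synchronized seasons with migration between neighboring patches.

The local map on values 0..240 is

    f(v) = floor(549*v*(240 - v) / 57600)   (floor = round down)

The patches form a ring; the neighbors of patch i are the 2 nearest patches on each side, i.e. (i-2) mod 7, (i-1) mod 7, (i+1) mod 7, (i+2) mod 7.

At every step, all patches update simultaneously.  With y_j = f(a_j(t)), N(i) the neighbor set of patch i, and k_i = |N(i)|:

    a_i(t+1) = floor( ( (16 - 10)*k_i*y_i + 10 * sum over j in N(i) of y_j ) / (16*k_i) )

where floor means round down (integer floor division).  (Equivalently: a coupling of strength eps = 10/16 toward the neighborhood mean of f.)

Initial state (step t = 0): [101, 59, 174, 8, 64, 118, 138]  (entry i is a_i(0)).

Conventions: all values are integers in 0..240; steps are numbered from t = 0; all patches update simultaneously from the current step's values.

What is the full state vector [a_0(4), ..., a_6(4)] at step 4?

Simulating step by step:
t=0: [101, 59, 174, 8, 64, 118, 138]
t=1: [125, 99, 96, 77, 102, 112, 124]
t=2: [135, 131, 130, 128, 131, 133, 135]
t=3: [135, 135, 135, 135, 135, 135, 135]
t=4: [135, 135, 135, 135, 135, 135, 135]

Answer: [135, 135, 135, 135, 135, 135, 135]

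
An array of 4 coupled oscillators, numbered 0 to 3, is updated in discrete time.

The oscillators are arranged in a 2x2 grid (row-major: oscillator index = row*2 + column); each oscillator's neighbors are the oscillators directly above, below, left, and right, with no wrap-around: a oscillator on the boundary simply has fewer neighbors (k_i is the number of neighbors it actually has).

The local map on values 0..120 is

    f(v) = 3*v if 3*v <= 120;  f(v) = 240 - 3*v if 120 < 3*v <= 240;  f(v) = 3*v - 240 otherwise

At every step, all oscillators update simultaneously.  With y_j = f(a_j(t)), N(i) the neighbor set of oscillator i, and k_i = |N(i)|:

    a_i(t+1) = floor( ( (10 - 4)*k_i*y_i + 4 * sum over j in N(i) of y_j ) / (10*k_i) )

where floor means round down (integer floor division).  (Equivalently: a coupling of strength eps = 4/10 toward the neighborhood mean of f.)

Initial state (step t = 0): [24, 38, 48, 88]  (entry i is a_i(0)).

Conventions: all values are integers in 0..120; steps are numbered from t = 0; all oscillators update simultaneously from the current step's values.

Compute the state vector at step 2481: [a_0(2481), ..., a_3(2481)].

Simulating step by step:
t=0: [24, 38, 48, 88]
t=1: [85, 87, 76, 56]
t=2: [15, 30, 24, 49]
t=3: [59, 81, 70, 88]
t=4: [44, 19, 35, 21]
t=5: [97, 68, 97, 70]
t=6: [48, 37, 46, 35]
t=7: [100, 106, 101, 105]
t=8: [64, 73, 64, 73]
t=9: [42, 26, 42, 26]
t=10: [106, 85, 106, 85]
t=11: [65, 27, 65, 27]
t=12: [52, 73, 52, 73]
t=13: [71, 33, 71, 33]
t=14: [41, 84, 41, 84]
t=15: [96, 33, 96, 33]
t=16: [58, 88, 58, 88]
t=17: [57, 32, 57, 32]
t=18: [74, 90, 74, 90]
t=19: [20, 27, 20, 27]
t=20: [64, 76, 64, 76]
t=21: [40, 19, 40, 19]
t=22: [107, 69, 107, 69]
t=23: [71, 42, 71, 42]
t=24: [44, 96, 44, 96]
t=25: [96, 60, 96, 60]
t=26: [50, 57, 50, 57]
t=27: [85, 73, 85, 73]
t=28: [16, 19, 16, 19]
t=29: [49, 55, 49, 55]
t=30: [89, 78, 89, 78]
t=31: [22, 10, 22, 10]
t=32: [58, 37, 58, 37]
t=33: [75, 102, 75, 102]
t=34: [25, 55, 25, 55]
t=35: [75, 75, 75, 75]
t=36: [15, 15, 15, 15]
t=37: [45, 45, 45, 45]
t=38: [105, 105, 105, 105]
t=39: [75, 75, 75, 75]

Answer: [45, 45, 45, 45]
Key observation: The state at step 35, [75, 75, 75, 75], reappears at step 39: the system is in a cycle of period 4 from step 35 on.  Therefore the state at step 2481 equals the state at step 35 + ((2481 - 35) mod 4) = 37, which is [45, 45, 45, 45].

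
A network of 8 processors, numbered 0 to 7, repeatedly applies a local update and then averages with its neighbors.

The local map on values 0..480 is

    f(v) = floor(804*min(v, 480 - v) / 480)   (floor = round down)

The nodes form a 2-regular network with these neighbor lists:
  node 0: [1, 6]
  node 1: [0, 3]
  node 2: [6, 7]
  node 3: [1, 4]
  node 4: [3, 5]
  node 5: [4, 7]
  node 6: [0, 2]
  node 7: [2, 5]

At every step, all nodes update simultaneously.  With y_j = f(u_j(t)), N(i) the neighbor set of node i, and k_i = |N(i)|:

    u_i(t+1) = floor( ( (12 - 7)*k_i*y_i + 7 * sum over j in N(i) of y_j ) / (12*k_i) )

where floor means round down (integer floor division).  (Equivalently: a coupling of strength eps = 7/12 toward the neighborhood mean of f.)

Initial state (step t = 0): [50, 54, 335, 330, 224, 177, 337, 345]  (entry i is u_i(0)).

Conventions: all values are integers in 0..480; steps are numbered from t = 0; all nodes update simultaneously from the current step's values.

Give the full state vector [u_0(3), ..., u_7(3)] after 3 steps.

Simulating step by step:
t=0: [50, 54, 335, 330, 224, 177, 337, 345]
t=1: [130, 134, 236, 240, 315, 298, 194, 251]
t=2: [250, 273, 370, 313, 320, 318, 313, 363]
t=3: [342, 337, 214, 295, 272, 247, 282, 213]

Answer: [342, 337, 214, 295, 272, 247, 282, 213]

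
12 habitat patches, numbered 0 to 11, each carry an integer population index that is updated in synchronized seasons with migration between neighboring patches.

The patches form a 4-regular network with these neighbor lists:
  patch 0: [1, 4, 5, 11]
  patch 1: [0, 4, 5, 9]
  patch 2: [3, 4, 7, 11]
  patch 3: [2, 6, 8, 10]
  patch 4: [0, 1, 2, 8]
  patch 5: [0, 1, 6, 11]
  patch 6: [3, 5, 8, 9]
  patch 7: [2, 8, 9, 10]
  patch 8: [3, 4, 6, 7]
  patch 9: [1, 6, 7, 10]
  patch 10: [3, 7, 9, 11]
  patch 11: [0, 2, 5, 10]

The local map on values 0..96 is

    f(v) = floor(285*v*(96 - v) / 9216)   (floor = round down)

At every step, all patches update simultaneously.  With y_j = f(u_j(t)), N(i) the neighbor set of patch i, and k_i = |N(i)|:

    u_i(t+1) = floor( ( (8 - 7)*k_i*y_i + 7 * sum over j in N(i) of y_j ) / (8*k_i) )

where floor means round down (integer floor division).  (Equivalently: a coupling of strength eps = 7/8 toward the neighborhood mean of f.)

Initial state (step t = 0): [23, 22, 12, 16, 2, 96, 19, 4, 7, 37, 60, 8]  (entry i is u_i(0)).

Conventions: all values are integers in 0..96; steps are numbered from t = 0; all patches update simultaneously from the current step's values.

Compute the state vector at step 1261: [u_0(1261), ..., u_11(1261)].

Answer: [64, 64, 64, 64, 64, 64, 64, 64, 64, 64, 64, 64]
Key observation: The state at step 7, [64, 64, 64, 64, 64, 64, 64, 64, 64, 64, 64, 64], reappears at step 9: the system is in a cycle of period 2 from step 7 on.  Therefore the state at step 1261 equals the state at step 7 + ((1261 - 7) mod 2) = 7, which is [64, 64, 64, 64, 64, 64, 64, 64, 64, 64, 64, 64].

Derivation:
t=0: [23, 22, 12, 16, 2, 96, 19, 4, 7, 37, 60, 8]
t=1: [23, 33, 20, 40, 33, 36, 32, 41, 24, 46, 38, 35]
t=2: [63, 63, 64, 59, 55, 61, 64, 60, 64, 66, 68, 59]
t=3: [66, 64, 66, 62, 64, 64, 64, 61, 65, 62, 64, 63]
t=4: [62, 63, 64, 62, 61, 62, 63, 63, 63, 63, 64, 62]
t=5: [65, 64, 64, 63, 64, 64, 64, 63, 64, 63, 64, 64]
t=6: [62, 63, 63, 63, 62, 62, 63, 63, 63, 63, 63, 62]
t=7: [64, 64, 64, 64, 64, 64, 64, 64, 64, 64, 64, 64]
t=8: [63, 63, 63, 63, 63, 63, 63, 63, 63, 63, 63, 63]
t=9: [64, 64, 64, 64, 64, 64, 64, 64, 64, 64, 64, 64]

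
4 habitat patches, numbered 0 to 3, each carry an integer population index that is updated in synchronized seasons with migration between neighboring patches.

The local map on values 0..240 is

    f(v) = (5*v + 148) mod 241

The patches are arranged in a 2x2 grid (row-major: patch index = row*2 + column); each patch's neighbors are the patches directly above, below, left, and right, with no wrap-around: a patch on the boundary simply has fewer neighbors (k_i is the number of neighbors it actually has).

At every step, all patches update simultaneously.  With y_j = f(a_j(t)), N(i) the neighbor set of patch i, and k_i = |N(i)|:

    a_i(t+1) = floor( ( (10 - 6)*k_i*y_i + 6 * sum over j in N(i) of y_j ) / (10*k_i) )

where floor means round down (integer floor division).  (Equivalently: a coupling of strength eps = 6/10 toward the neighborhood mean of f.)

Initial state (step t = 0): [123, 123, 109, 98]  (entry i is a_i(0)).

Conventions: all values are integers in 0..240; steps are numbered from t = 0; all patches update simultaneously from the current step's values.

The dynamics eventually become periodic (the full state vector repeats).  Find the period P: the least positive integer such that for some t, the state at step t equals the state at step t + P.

Simulating step by step:
t=0: [123, 123, 109, 98]
t=1: [91, 74, 143, 137]
t=2: [101, 83, 125, 96]
t=3: [107, 127, 115, 97]
t=4: [98, 129, 105, 78]
t=5: [140, 91, 140, 100]
t=6: [123, 135, 137, 140]
t=7: [79, 89, 93, 113]
t=8: [97, 132, 140, 165]
t=9: [123, 82, 98, 66]
t=10: [85, 113, 145, 164]
t=11: [150, 120, 88, 115]
t=12: [109, 62, 94, 39]
t=13: [190, 180, 148, 146]
t=14: [128, 120, 152, 136]
t=15: [89, 61, 125, 105]
t=16: [123, 175, 110, 155]
t=17: [98, 95, 158, 162]
t=18: [169, 173, 203, 200]
t=19: [86, 83, 143, 148]
t=20: [104, 110, 134, 132]
t=21: [167, 167, 119, 127]
t=22: [19, 31, 31, 35]
t=23: [38, 50, 50, 70]
t=24: [133, 96, 96, 100]
t=25: [123, 135, 135, 154]
t=26: [76, 110, 110, 138]
t=27: [148, 134, 134, 175]
t=28: [123, 105, 105, 80]
t=29: [130, 108, 108, 141]
t=30: [153, 143, 143, 175]
t=31: [160, 130, 130, 107]
t=32: [135, 157, 157, 125]
t=33: [166, 129, 129, 146]
t=34: [47, 78, 78, 104]
t=35: [90, 120, 120, 108]
t=36: [61, 106, 106, 97]
t=37: [202, 187, 187, 178]
t=38: [149, 128, 128, 101]
t=39: [107, 128, 128, 107]
t=40: [119, 146, 146, 119]
t=41: [101, 74, 74, 101]
t=42: [90, 117, 117, 90]
t=43: [52, 73, 73, 52]
t=44: [85, 112, 112, 85]
t=45: [172, 145, 145, 172]
t=46: [107, 86, 86, 107]
t=47: [138, 159, 159, 138]
t=48: [178, 157, 157, 178]
t=49: [155, 128, 128, 155]
t=50: [119, 146, 146, 119]

Answer: 10
Key observation: The state at step 40, [119, 146, 146, 119], reappears at step 50 — and no state repeats earlier — so the cycle the system enters has period 10.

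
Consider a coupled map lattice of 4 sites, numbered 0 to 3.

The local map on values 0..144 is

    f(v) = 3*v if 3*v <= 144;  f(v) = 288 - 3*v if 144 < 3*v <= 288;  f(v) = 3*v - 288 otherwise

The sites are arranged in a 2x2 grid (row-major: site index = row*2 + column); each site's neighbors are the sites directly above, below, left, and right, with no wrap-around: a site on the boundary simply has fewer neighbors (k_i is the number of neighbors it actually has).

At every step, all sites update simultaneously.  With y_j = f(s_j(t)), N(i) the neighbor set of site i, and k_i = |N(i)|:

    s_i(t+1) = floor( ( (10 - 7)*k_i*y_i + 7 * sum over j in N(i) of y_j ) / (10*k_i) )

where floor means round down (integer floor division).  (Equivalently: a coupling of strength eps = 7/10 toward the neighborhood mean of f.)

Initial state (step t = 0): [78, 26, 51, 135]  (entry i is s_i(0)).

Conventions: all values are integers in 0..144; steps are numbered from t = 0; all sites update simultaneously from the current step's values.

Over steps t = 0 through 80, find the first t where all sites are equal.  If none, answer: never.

Answer: 8
Key observation: Synchronization is absorbing here: once all sites are equal they stay equal, and step 8 is the first all-equal step.

Derivation:
t=0: [78, 26, 51, 135]  (not all equal)
t=1: [90, 83, 100, 109]  (not all equal)
t=2: [23, 31, 23, 29]  (not all equal)
t=3: [77, 82, 75, 82]  (not all equal)
t=4: [53, 47, 53, 49]  (not all equal)
t=5: [133, 136, 133, 136]  (not all equal)
t=6: [114, 116, 114, 116]  (not all equal)
t=7: [56, 57, 56, 57]  (not all equal)
t=8: [118, 118, 118, 118]  (all equal)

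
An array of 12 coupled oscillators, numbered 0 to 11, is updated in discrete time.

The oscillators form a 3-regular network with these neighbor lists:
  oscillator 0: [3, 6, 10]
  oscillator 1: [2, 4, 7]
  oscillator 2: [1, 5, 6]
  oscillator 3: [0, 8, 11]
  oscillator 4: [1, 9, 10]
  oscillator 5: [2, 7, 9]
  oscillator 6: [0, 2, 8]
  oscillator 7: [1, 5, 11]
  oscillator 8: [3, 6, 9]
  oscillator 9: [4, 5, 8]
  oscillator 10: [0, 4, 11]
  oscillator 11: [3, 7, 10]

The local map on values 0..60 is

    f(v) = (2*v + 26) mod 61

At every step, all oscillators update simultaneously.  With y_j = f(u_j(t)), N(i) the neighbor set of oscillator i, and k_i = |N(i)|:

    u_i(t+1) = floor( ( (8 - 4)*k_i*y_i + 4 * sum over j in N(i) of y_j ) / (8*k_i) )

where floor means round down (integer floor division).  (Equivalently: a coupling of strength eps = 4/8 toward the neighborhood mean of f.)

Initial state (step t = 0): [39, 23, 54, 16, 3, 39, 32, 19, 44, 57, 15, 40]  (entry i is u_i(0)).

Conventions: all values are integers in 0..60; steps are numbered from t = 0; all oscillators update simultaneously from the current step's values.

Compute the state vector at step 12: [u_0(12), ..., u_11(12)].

Answer: [21, 15, 5, 33, 20, 16, 14, 16, 42, 38, 11, 14]

Derivation:
t=0: [39, 23, 54, 16, 3, 39, 32, 19, 44, 57, 15, 40]
t=1: [45, 13, 19, 52, 30, 27, 32, 18, 44, 30, 48, 42]
t=2: [33, 30, 18, 30, 25, 14, 33, 20, 36, 28, 21, 26]
t=3: [26, 16, 18, 26, 16, 31, 27, 18, 31, 28, 14, 14]
t=4: [23, 39, 17, 24, 51, 17, 17, 23, 23, 29, 48, 39]
t=5: [17, 34, 57, 17, 14, 45, 43, 29, 21, 24, 10, 25]
t=6: [56, 32, 32, 43, 42, 36, 39, 28, 24, 25, 44, 29]
t=7: [32, 31, 32, 34, 40, 29, 31, 25, 24, 24, 41, 32]
t=8: [32, 28, 27, 28, 37, 21, 25, 20, 18, 20, 40, 30]
t=9: [28, 21, 16, 19, 31, 8, 15, 11, 7, 10, 38, 24]
t=10: [27, 25, 46, 13, 29, 46, 47, 34, 37, 41, 30, 21]
t=11: [32, 26, 50, 36, 26, 51, 48, 29, 45, 43, 20, 21]
t=12: [21, 15, 5, 33, 20, 16, 14, 16, 42, 38, 11, 14]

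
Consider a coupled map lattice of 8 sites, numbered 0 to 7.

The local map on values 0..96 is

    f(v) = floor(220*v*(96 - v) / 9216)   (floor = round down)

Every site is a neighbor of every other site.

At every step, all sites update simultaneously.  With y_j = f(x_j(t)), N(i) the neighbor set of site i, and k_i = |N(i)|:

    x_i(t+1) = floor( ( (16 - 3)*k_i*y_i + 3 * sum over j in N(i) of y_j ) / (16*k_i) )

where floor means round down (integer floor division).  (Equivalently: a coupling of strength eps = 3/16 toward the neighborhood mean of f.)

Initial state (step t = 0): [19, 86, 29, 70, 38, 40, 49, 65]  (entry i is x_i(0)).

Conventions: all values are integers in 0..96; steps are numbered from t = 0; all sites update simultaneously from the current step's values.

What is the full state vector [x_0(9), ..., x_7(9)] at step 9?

Simulating step by step:
t=0: [19, 86, 29, 70, 38, 40, 49, 65]
t=1: [36, 25, 45, 43, 50, 51, 51, 47]
t=2: [51, 44, 53, 53, 53, 53, 53, 53]
t=3: [54, 54, 54, 54, 54, 54, 54, 54]
t=4: [54, 54, 54, 54, 54, 54, 54, 54]
t=5: [54, 54, 54, 54, 54, 54, 54, 54]
t=6: [54, 54, 54, 54, 54, 54, 54, 54]
t=7: [54, 54, 54, 54, 54, 54, 54, 54]
t=8: [54, 54, 54, 54, 54, 54, 54, 54]
t=9: [54, 54, 54, 54, 54, 54, 54, 54]

Answer: [54, 54, 54, 54, 54, 54, 54, 54]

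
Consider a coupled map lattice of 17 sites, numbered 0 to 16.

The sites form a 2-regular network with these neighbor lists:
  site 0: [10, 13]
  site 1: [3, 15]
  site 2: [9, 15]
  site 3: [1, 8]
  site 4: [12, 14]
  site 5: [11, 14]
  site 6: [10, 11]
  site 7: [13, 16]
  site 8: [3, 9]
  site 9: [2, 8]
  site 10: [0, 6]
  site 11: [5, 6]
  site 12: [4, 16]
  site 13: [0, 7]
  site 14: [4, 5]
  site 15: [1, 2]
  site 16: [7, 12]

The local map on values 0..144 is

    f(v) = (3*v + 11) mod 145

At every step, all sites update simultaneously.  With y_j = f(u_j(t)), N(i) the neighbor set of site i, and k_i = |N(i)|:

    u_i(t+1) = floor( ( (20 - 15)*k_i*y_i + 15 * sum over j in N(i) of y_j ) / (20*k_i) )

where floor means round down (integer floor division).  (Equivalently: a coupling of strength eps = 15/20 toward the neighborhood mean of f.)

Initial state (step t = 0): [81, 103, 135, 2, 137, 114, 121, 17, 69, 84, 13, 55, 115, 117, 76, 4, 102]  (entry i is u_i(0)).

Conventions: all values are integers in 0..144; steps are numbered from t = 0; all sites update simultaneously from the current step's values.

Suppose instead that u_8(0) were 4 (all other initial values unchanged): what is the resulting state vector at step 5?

Answer: [103, 78, 83, 95, 64, 96, 82, 53, 124, 105, 86, 77, 40, 76, 89, 52, 31]
Key observation: This trace re-runs the system from the modified initial state.

Derivation:
t=0: [81, 103, 135, 2, 137, 114, 121, 17, 4, 84, 13, 55, 115, 117, 76, 4, 102]
t=1: [73, 22, 84, 24, 93, 62, 51, 52, 56, 85, 84, 62, 76, 82, 96, 64, 54]
t=2: [107, 72, 96, 62, 38, 35, 68, 58, 85, 87, 68, 39, 34, 68, 21, 87, 50]
t=3: [63, 87, 97, 89, 101, 104, 91, 42, 97, 80, 59, 101, 81, 48, 108, 65, 61]
t=4: [33, 104, 65, 85, 63, 34, 59, 56, 92, 35, 83, 70, 54, 74, 32, 67, 104]
t=5: [103, 78, 83, 95, 64, 96, 82, 53, 124, 105, 86, 77, 40, 76, 89, 52, 31]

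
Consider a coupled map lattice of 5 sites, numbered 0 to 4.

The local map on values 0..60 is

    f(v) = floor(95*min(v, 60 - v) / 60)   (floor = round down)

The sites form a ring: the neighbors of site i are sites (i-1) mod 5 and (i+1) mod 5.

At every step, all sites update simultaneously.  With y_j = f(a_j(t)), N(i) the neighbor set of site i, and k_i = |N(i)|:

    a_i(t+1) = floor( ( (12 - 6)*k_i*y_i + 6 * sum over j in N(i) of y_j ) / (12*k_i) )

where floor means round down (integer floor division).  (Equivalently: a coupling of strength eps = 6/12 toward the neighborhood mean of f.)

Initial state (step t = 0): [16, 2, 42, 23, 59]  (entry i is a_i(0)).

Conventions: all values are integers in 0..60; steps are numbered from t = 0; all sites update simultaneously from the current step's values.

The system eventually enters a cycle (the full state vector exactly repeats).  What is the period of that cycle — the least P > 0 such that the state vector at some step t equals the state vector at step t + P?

Answer: 2
Key observation: The state at step 19, [35, 36, 37, 37, 36], reappears at step 21 — and no state repeats earlier — so the cycle the system enters has period 2.

Derivation:
t=0: [16, 2, 42, 23, 59]
t=1: [13, 14, 23, 25, 15]
t=2: [21, 25, 33, 34, 26]
t=3: [36, 38, 41, 41, 39]
t=4: [35, 34, 31, 30, 33]
t=5: [40, 41, 44, 45, 42]
t=6: [30, 29, 25, 24, 27]
t=7: [45, 44, 40, 39, 42]
t=8: [24, 26, 30, 31, 28]
t=9: [40, 41, 45, 45, 42]
t=10: [30, 28, 24, 24, 27]
t=11: [45, 43, 39, 39, 42]
t=12: [25, 27, 31, 31, 28]
t=13: [41, 42, 44, 44, 43]
t=14: [28, 27, 25, 25, 26]
t=15: [42, 41, 39, 39, 41]
t=16: [29, 30, 32, 32, 30]
t=17: [46, 45, 44, 44, 45]
t=18: [22, 23, 24, 24, 23]
t=19: [35, 36, 37, 37, 36]
t=20: [38, 37, 36, 36, 37]
t=21: [35, 36, 37, 37, 36]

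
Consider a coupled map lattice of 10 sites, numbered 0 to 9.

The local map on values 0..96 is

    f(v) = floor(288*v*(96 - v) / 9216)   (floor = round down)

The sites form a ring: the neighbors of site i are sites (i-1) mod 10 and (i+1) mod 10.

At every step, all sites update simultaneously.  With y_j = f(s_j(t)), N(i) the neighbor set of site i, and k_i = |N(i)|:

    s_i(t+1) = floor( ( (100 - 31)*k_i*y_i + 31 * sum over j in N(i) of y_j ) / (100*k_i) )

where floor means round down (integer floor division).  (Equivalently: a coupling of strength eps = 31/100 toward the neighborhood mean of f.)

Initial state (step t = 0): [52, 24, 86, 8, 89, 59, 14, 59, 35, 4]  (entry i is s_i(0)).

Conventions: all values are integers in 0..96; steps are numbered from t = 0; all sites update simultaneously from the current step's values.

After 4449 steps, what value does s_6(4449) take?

Answer: s_6(4449) = 64
Key observation: The state at step 12, [64, 64, 64, 64, 64, 64, 64, 64, 64, 64], reappears at step 13: the system is in a cycle of period 1 from step 12 on.  Therefore the state at step 4449 equals the state at step 12 + ((4449 - 12) mod 1) = 12, which is [64, 64, 64, 64, 64, 64, 64, 64, 64, 64].

Derivation:
t=0: [52, 24, 86, 8, 89, 59, 14, 59, 35, 4]
t=1: [59, 52, 29, 22, 27, 55, 45, 62, 57, 28]
t=2: [67, 68, 60, 52, 58, 68, 69, 66, 66, 61]
t=3: [60, 60, 66, 69, 67, 60, 58, 60, 61, 64]
t=4: [66, 66, 61, 58, 60, 66, 67, 67, 65, 64]
t=5: [61, 61, 65, 67, 66, 61, 60, 60, 62, 63]
t=6: [65, 65, 62, 60, 61, 65, 66, 66, 65, 64]
t=7: [62, 62, 64, 66, 65, 62, 61, 61, 62, 63]
t=8: [64, 64, 63, 61, 62, 64, 65, 65, 65, 64]
t=9: [64, 64, 64, 65, 65, 63, 62, 62, 62, 63]
t=10: [64, 64, 63, 62, 62, 63, 64, 65, 64, 64]
t=11: [64, 64, 64, 64, 64, 64, 63, 62, 63, 64]
t=12: [64, 64, 64, 64, 64, 64, 64, 64, 64, 64]
t=13: [64, 64, 64, 64, 64, 64, 64, 64, 64, 64]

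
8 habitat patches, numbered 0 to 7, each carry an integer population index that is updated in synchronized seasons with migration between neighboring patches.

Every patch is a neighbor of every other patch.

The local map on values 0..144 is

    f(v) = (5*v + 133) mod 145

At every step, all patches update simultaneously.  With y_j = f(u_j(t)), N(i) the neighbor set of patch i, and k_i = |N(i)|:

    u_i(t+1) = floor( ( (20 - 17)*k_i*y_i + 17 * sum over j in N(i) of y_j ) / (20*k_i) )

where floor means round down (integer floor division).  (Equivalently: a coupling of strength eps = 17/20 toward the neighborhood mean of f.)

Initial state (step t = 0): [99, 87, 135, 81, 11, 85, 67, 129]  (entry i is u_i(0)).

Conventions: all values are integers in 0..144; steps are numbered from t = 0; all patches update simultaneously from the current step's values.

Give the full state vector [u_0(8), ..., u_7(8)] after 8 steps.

Answer: [138, 138, 138, 138, 138, 138, 138, 138]

Derivation:
t=0: [99, 87, 135, 81, 11, 85, 67, 129]
t=1: [76, 78, 77, 78, 76, 78, 76, 76]
t=2: [82, 82, 82, 82, 82, 82, 82, 82]
t=3: [108, 108, 108, 108, 108, 108, 108, 108]
t=4: [93, 93, 93, 93, 93, 93, 93, 93]
t=5: [18, 18, 18, 18, 18, 18, 18, 18]
t=6: [78, 78, 78, 78, 78, 78, 78, 78]
t=7: [88, 88, 88, 88, 88, 88, 88, 88]
t=8: [138, 138, 138, 138, 138, 138, 138, 138]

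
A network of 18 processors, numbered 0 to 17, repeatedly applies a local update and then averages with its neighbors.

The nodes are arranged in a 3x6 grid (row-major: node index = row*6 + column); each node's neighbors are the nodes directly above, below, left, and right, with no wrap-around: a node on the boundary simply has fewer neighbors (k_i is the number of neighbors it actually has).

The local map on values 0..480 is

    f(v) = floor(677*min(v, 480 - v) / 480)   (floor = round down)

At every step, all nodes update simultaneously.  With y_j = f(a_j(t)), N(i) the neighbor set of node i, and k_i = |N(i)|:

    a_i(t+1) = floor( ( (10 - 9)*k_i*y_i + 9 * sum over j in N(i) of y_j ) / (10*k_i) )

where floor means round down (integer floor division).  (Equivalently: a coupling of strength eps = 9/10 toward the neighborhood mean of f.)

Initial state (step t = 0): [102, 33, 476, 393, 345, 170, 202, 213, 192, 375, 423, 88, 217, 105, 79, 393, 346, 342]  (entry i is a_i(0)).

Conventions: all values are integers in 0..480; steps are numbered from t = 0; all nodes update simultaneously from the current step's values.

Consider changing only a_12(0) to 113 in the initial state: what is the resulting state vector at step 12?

Simulating step by step:
t=0: [102, 33, 476, 393, 345, 170, 202, 213, 192, 375, 423, 88, 113, 105, 79, 393, 346, 342]
t=1: [162, 139, 131, 115, 151, 165, 209, 198, 153, 148, 154, 166, 210, 185, 173, 146, 137, 159]
t=2: [243, 226, 190, 197, 204, 223, 270, 245, 227, 200, 212, 225, 278, 271, 228, 214, 213, 214]
t=3: [309, 311, 301, 278, 295, 303, 314, 309, 302, 297, 296, 305, 293, 310, 306, 301, 300, 307]
t=4: [236, 244, 257, 259, 263, 252, 246, 240, 249, 261, 254, 250, 239, 248, 247, 252, 251, 248]
t=5: [331, 328, 321, 309, 315, 315, 335, 329, 322, 317, 315, 322, 329, 333, 324, 319, 322, 323]
t=6: [209, 215, 225, 229, 234, 227, 210, 211, 221, 230, 226, 227, 206, 213, 218, 224, 226, 221]
t=7: [298, 302, 312, 323, 321, 324, 293, 301, 311, 317, 322, 316, 297, 298, 308, 316, 315, 318]
t=8: [256, 248, 236, 228, 221, 226, 256, 252, 239, 228, 228, 224, 259, 251, 241, 234, 227, 231]
t=9: [320, 323, 328, 321, 319, 313, 315, 324, 328, 326, 317, 320, 317, 322, 330, 326, 324, 318]
t=10: [226, 219, 219, 219, 229, 226, 225, 222, 215, 220, 222, 230, 227, 220, 217, 216, 224, 223]
t=11: [313, 312, 306, 312, 313, 322, 317, 309, 308, 307, 317, 315, 314, 312, 305, 309, 310, 318]
t=12: [232, 239, 238, 240, 229, 232, 235, 236, 243, 237, 236, 226, 232, 239, 240, 242, 233, 234]

Answer: [232, 239, 238, 240, 229, 232, 235, 236, 243, 237, 236, 226, 232, 239, 240, 242, 233, 234]
Key observation: This trace re-runs the system from the modified initial state.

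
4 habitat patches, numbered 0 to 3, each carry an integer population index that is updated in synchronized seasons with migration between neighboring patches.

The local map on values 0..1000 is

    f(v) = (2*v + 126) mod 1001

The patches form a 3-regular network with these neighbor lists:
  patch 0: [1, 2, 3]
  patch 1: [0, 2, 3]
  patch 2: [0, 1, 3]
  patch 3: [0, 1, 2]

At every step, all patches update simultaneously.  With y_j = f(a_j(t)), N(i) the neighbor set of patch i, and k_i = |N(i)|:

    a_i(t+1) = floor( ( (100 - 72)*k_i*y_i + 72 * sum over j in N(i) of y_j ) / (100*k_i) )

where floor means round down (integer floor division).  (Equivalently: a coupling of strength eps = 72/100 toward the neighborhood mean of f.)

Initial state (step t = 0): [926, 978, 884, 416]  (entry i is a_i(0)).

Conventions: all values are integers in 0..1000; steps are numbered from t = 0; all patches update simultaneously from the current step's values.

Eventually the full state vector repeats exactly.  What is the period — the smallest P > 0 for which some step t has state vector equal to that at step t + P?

Simulating step by step:
t=0: [926, 978, 884, 416]
t=1: [737, 701, 733, 736]
t=2: [579, 576, 579, 579]
t=3: [281, 281, 281, 281]
t=4: [688, 688, 688, 688]
t=5: [501, 501, 501, 501]
t=6: [127, 127, 127, 127]
t=7: [380, 380, 380, 380]
t=8: [886, 886, 886, 886]
t=9: [897, 897, 897, 897]
t=10: [919, 919, 919, 919]
t=11: [963, 963, 963, 963]
t=12: [50, 50, 50, 50]
t=13: [226, 226, 226, 226]
t=14: [578, 578, 578, 578]
t=15: [281, 281, 281, 281]

Answer: 12
Key observation: The state at step 3, [281, 281, 281, 281], reappears at step 15 — and no state repeats earlier — so the cycle the system enters has period 12.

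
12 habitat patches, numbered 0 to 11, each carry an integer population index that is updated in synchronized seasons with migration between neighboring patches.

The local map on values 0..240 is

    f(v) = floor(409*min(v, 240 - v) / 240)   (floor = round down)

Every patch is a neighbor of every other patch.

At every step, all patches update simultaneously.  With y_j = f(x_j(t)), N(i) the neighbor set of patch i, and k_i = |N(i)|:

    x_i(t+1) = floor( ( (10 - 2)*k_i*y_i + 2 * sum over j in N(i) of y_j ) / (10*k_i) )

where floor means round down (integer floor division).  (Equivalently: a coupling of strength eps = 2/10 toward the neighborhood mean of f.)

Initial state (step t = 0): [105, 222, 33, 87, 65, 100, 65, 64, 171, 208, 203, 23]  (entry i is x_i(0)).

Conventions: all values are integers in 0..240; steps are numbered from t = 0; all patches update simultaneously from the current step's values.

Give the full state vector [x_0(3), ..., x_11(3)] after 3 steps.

Answer: [169, 149, 187, 129, 122, 160, 122, 124, 112, 184, 188, 164]

Derivation:
t=0: [105, 222, 33, 87, 65, 100, 65, 64, 171, 208, 203, 23]
t=1: [160, 44, 65, 137, 107, 154, 107, 106, 113, 63, 70, 52]
t=2: [137, 88, 116, 167, 173, 144, 173, 171, 180, 114, 123, 99]
t=3: [169, 149, 187, 129, 122, 160, 122, 124, 112, 184, 188, 164]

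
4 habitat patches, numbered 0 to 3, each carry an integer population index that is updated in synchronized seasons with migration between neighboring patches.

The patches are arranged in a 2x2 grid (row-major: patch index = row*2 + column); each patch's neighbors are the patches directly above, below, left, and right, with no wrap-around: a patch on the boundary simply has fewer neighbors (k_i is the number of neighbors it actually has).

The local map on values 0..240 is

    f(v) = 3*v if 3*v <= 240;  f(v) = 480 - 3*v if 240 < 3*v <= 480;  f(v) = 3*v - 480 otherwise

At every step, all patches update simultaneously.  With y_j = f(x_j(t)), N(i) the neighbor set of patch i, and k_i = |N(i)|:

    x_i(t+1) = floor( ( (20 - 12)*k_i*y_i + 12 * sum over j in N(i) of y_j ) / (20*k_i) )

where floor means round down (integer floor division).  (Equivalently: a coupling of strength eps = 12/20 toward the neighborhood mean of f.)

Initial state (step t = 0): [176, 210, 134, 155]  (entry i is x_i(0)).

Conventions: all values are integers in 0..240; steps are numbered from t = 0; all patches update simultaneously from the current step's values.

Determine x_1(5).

Simulating step by step:
t=0: [176, 210, 134, 155]
t=1: [87, 78, 50, 74]
t=2: [202, 225, 192, 204]
t=3: [137, 155, 115, 140]
t=4: [72, 44, 92, 69]
t=5: [187, 179, 208, 183]

Answer: x_1(5) = 179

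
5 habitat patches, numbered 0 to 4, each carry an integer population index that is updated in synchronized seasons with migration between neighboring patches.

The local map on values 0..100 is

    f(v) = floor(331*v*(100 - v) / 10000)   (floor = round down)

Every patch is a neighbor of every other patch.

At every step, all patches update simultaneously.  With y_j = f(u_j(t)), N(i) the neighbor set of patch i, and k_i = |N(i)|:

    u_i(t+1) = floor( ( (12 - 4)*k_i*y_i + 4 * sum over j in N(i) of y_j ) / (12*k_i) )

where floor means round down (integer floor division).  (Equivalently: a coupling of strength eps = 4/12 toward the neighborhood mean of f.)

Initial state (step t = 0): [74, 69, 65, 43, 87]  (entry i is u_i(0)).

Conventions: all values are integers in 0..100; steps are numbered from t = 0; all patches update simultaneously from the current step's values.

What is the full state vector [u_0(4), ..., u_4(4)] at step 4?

Simulating step by step:
t=0: [74, 69, 65, 43, 87]
t=1: [63, 68, 70, 74, 48]
t=2: [75, 72, 70, 67, 78]
t=3: [63, 65, 67, 69, 59]
t=4: [76, 75, 73, 72, 77]

Answer: [76, 75, 73, 72, 77]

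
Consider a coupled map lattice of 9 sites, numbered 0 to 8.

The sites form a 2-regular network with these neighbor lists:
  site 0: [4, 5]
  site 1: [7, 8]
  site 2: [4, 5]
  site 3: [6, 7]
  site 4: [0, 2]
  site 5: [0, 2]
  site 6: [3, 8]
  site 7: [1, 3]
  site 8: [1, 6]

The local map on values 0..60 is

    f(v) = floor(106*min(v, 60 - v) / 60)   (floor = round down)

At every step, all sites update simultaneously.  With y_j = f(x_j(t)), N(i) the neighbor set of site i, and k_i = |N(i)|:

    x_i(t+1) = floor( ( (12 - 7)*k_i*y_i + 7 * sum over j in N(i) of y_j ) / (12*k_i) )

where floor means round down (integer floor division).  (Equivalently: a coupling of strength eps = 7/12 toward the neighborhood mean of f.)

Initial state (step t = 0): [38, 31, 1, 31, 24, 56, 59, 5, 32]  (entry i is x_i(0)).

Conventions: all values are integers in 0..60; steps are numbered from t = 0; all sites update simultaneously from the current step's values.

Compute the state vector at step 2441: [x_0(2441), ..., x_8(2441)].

Simulating step by step:
t=0: [38, 31, 1, 31, 24, 56, 59, 5, 32]
t=1: [30, 37, 14, 23, 28, 14, 29, 33, 35]
t=2: [43, 43, 31, 45, 42, 32, 45, 42, 44]
t=3: [35, 29, 44, 27, 36, 44, 26, 29, 28]
t=4: [38, 50, 32, 47, 38, 32, 46, 49, 48]
t=5: [41, 18, 45, 21, 41, 45, 22, 19, 20]
t=6: [30, 32, 28, 36, 30, 28, 36, 33, 34]
t=7: [51, 47, 50, 43, 51, 50, 42, 46, 45]
t=8: [15, 23, 16, 28, 15, 16, 29, 25, 26]
t=9: [26, 42, 27, 48, 26, 27, 48, 44, 45]
t=10: [45, 28, 46, 23, 45, 46, 22, 26, 26]
t=11: [25, 46, 24, 40, 25, 24, 40, 44, 44]
t=12: [43, 26, 42, 32, 43, 42, 32, 28, 28]
t=13: [30, 47, 30, 49, 30, 30, 49, 47, 47]
t=14: [53, 22, 53, 19, 53, 53, 19, 21, 21]
t=15: [12, 37, 12, 34, 12, 12, 34, 36, 36]
t=16: [21, 41, 21, 44, 21, 21, 44, 42, 42]
t=17: [37, 31, 37, 28, 37, 37, 28, 30, 30]
t=18: [40, 52, 40, 50, 40, 40, 50, 51, 51]
t=19: [35, 14, 35, 16, 35, 35, 16, 15, 15]
t=20: [44, 25, 44, 27, 44, 44, 27, 26, 26]
t=21: [28, 44, 28, 46, 28, 28, 46, 45, 45]
t=22: [49, 26, 49, 24, 49, 49, 24, 26, 26]
t=23: [19, 45, 19, 42, 19, 19, 42, 44, 44]
t=24: [33, 27, 33, 30, 33, 33, 30, 28, 28]
t=25: [47, 48, 47, 51, 47, 47, 51, 49, 49]
t=26: [22, 19, 22, 16, 22, 22, 16, 18, 18]
t=27: [38, 31, 38, 28, 38, 38, 28, 30, 30]
t=28: [38, 52, 38, 50, 38, 38, 50, 51, 51]
t=29: [38, 14, 38, 16, 38, 38, 16, 15, 15]
t=30: [38, 25, 38, 27, 38, 38, 27, 26, 26]
t=31: [38, 44, 38, 46, 38, 38, 46, 45, 45]
t=32: [38, 26, 38, 24, 38, 38, 24, 26, 26]
t=33: [38, 45, 38, 42, 38, 38, 42, 44, 44]
t=34: [38, 27, 38, 30, 38, 38, 30, 28, 28]
t=35: [38, 48, 38, 51, 38, 38, 51, 49, 49]
t=36: [38, 19, 38, 16, 38, 38, 16, 18, 18]
t=37: [38, 31, 38, 28, 38, 38, 28, 30, 30]

Answer: [38, 44, 38, 46, 38, 38, 46, 45, 45]
Key observation: The state at step 27, [38, 31, 38, 28, 38, 38, 28, 30, 30], reappears at step 37: the system is in a cycle of period 10 from step 27 on.  Therefore the state at step 2441 equals the state at step 27 + ((2441 - 27) mod 10) = 31, which is [38, 44, 38, 46, 38, 38, 46, 45, 45].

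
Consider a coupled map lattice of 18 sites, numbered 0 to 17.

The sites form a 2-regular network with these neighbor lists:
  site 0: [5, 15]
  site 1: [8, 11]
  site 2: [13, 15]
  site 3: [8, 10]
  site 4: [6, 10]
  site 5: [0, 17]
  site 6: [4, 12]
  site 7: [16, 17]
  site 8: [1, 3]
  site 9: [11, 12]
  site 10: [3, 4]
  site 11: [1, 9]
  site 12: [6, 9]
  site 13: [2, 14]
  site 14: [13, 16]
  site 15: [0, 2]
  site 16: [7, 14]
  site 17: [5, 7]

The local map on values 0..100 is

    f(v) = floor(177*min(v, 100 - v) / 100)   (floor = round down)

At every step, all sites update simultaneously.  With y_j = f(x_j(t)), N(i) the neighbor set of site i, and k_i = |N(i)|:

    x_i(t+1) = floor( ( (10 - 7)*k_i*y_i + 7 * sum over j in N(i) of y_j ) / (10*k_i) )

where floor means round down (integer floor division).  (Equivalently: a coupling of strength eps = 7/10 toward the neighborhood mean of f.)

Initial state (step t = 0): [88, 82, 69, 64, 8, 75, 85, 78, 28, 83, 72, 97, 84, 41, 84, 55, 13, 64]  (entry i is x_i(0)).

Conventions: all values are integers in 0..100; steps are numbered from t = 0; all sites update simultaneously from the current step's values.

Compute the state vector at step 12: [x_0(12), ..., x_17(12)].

Answer: [58, 75, 56, 68, 73, 57, 67, 57, 71, 63, 73, 72, 59, 57, 59, 57, 59, 56]

Derivation:
t=0: [88, 82, 69, 64, 8, 75, 85, 78, 28, 83, 72, 97, 84, 41, 84, 55, 13, 64]
t=1: [49, 28, 69, 53, 30, 42, 22, 41, 47, 20, 41, 22, 28, 50, 41, 49, 30, 47]
t=2: [81, 57, 77, 79, 54, 81, 47, 69, 71, 40, 69, 40, 40, 70, 70, 74, 66, 76]
t=3: [37, 65, 46, 47, 72, 36, 77, 51, 54, 70, 57, 72, 74, 48, 55, 39, 55, 43]
t=4: [65, 63, 77, 79, 55, 68, 45, 80, 74, 49, 69, 54, 46, 81, 80, 71, 81, 74]
t=5: [55, 63, 41, 46, 70, 54, 79, 38, 49, 82, 56, 77, 82, 36, 33, 50, 34, 45]
t=6: [82, 63, 74, 81, 55, 79, 40, 68, 76, 34, 70, 45, 33, 64, 60, 79, 61, 75]
t=7: [35, 61, 48, 43, 66, 37, 68, 56, 46, 65, 55, 67, 62, 59, 67, 38, 64, 45]
t=8: [64, 69, 73, 78, 65, 68, 61, 72, 75, 62, 71, 62, 61, 71, 64, 70, 66, 73]
t=9: [57, 55, 50, 44, 60, 55, 66, 52, 45, 67, 49, 62, 68, 53, 57, 54, 57, 50]
t=10: [78, 74, 83, 80, 72, 81, 62, 82, 78, 60, 77, 68, 58, 82, 78, 81, 78, 83]
t=11: [34, 46, 31, 37, 52, 33, 63, 33, 39, 66, 41, 57, 70, 33, 35, 33, 35, 31]
t=12: [58, 75, 56, 68, 73, 57, 67, 57, 71, 63, 73, 72, 59, 57, 59, 57, 59, 56]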